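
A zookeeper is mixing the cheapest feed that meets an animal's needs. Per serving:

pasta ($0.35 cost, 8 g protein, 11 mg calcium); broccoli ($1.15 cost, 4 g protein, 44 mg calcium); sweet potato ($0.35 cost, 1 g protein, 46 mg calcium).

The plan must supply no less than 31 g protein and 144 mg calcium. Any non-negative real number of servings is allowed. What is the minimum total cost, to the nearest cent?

A basic optimal solution has at most two foods positive. Try each food alone and each pair with both targets met exactly.
pasta only: max(31/8, 144/11) = 13.09 servings → $4.58.
broccoli only: max(31/4, 144/44) = 7.75 servings → $8.91.
sweet potato only: max(31/1, 144/46) = 31 servings → $10.85.
pasta + broccoli with both tight: 2.558 servings and 2.633 servings → $3.92.
pasta + sweet potato with both tight: 3.591 servings and 2.272 servings → $2.05.
broccoli + sweet potato with both targets exact would need a negative amount; discard.
Cheapest feasible corner: $2.05.

$2.05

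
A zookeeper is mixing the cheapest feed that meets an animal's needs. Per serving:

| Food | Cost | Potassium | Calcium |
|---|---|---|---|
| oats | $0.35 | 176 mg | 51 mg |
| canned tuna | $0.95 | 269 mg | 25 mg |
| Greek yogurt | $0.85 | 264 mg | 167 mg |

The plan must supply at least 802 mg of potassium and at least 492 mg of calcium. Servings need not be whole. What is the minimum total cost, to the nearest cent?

Check every corner: each single food scaled to meet both minima, and each pair solved so both constraints bind.
oats only: max(802/176, 492/51) = 9.647 servings → $3.38.
canned tuna only: max(802/269, 492/25) = 19.68 servings → $18.70.
Greek yogurt only: max(802/264, 492/167) = 3.038 servings → $2.58.
oats + canned tuna with both targets exact would need a negative amount; discard.
oats + Greek yogurt with both tight: 0.254 servings and 2.869 servings → $2.53.
canned tuna + Greek yogurt with both tight: 0.1056 servings and 2.93 servings → $2.59.
The minimum over all feasible corners is $2.53.

$2.53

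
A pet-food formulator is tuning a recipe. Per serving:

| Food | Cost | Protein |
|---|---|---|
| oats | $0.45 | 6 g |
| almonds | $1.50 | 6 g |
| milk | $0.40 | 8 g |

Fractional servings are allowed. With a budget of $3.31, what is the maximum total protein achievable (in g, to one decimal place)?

66.2 g

Protein per dollar: milk 20, oats 13.33, almonds 4.
With no serving limits, spend the whole cost allowance on milk: $3.31 / $0.40 × 8 g = 66.2 g.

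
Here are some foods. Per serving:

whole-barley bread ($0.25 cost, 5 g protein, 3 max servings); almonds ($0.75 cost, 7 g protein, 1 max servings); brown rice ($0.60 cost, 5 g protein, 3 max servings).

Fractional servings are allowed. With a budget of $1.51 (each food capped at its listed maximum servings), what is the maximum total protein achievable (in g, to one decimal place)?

Protein per dollar: whole-barley bread 20, almonds 9.333, brown rice 8.333.
Take 3 servings of whole-barley bread: spends $0.75, +15.0 g protein (running total 15.0 g).
Take 1 serving of almonds: spends $0.75, +7.0 g protein (running total 22.0 g).
Take 0.01667 servings of brown rice: spends $0.01, +0.1 g protein (running total 22.1 g).
Greedy by best ratio exhausts the cost allowance optimally: 22.1 g.

22.1 g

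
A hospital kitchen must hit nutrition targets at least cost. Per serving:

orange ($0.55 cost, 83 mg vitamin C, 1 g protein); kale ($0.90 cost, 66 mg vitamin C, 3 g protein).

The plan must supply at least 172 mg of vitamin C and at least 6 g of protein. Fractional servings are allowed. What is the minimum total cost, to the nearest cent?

orange only: max(172/83, 6/1) = 6 servings → $3.30.
kale only: max(172/66, 6/3) = 2.606 servings → $2.35.
orange + kale with both tight: 0.6557 servings and 1.781 servings → $1.96.
The minimum over all feasible corners is $1.96.

$1.96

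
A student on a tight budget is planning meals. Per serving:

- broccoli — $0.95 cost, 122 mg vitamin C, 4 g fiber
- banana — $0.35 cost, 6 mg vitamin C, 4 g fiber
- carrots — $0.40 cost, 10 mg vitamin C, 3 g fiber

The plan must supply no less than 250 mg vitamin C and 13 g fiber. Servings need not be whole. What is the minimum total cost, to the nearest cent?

An LP optimum is at a vertex; with two nutrient constraints at most two foods are used. Check each candidate.
broccoli only: max(250/122, 13/4) = 3.25 servings → $3.09.
banana only: max(250/6, 13/4) = 41.67 servings → $14.58.
carrots only: max(250/10, 13/3) = 25 servings → $10.00.
broccoli + banana with both tight: 1.987 servings and 1.263 servings → $2.33.
broccoli + carrots with both tight: 1.902 servings and 1.798 servings → $2.53.
banana + carrots with both targets exact would need a negative amount; discard.
Cheapest feasible corner: $2.33.

$2.33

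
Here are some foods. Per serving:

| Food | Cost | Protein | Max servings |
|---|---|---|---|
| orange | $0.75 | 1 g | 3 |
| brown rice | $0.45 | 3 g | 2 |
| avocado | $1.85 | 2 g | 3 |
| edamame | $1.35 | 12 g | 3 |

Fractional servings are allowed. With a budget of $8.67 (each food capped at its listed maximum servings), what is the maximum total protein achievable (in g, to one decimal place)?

46.6 g

Protein per dollar: edamame 8.889, brown rice 6.667, orange 1.333, avocado 1.081.
Take 3 servings of edamame: spends $4.05, +36.0 g protein (running total 36.0 g).
Take 2 servings of brown rice: spends $0.90, +6.0 g protein (running total 42.0 g).
Take 3 servings of orange: spends $2.25, +3.0 g protein (running total 45.0 g).
Take 0.7946 servings of avocado: spends $1.47, +1.6 g protein (running total 46.6 g).
Filling greedily by protein-per-dollar is optimal for one linear limit, giving 46.6 g.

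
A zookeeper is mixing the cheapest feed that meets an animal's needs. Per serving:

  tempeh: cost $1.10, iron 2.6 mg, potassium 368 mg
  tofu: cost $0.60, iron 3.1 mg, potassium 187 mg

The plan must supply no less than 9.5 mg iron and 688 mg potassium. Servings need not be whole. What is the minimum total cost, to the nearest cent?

$2.16

With two linear requirements the optimum uses one or two foods; enumerate the corners.
tempeh only: max(9.5/2.6, 688/368) = 3.654 servings → $4.02.
tofu only: max(9.5/3.1, 688/187) = 3.679 servings → $2.21.
tempeh + tofu with both tight: 0.5443 servings and 2.608 servings → $2.16.
Cheapest feasible corner: $2.16.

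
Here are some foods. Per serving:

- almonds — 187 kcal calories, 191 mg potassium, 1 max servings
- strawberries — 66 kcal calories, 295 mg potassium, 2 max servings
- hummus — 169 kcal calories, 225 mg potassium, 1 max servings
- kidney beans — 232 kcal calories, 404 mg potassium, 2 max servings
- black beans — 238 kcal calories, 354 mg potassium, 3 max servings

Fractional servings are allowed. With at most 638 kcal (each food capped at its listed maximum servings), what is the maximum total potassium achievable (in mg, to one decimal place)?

Potassium per kcal: strawberries 4.47, kidney beans 1.741, black beans 1.487, hummus 1.331, almonds 1.021.
Take 2 servings of strawberries: uses 132 kcal, +590.0 mg potassium (running total 590.0 mg).
Take 2 servings of kidney beans: uses 464 kcal, +808.0 mg potassium (running total 1398.0 mg).
Take 0.1765 servings of black beans: uses 42 kcal, +62.5 mg potassium (running total 1460.5 mg).
Greedy by best ratio exhausts the calories allowance optimally: 1460.5 mg.

1460.5 mg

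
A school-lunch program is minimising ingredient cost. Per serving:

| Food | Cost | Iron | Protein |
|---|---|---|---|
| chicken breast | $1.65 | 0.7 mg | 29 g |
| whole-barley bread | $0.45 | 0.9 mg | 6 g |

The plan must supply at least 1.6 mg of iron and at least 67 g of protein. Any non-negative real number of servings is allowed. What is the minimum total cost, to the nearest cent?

$3.81

For a min-cost LP with two ≥-constraints, a basic feasible solution has at most two positive variables.
chicken breast only: max(1.6/0.7, 67/29) = 2.31 servings → $3.81.
whole-barley bread only: max(1.6/0.9, 67/6) = 11.17 servings → $5.03.
chicken breast + whole-barley bread with both targets exact would need a negative amount; discard.
Cheapest feasible corner: $3.81.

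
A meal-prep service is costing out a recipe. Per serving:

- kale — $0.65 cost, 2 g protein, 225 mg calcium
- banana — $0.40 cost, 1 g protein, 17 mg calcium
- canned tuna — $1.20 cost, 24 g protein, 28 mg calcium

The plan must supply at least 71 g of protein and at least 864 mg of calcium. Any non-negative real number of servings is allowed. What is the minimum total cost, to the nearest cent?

$5.48

Check every corner: each single food scaled to meet both minima, and each pair solved so both constraints bind.
kale only: max(71/2, 864/225) = 35.5 servings → $23.07.
banana only: max(71/1, 864/17) = 71 servings → $28.40.
canned tuna only: max(71/24, 864/28) = 30.86 servings → $37.03.
kale + banana: the both-tight solution has a negative serving — not a feasible corner.
kale + canned tuna with both tight: 3.508 servings and 2.666 servings → $5.48.
banana + canned tuna with both tight: 49.34 servings and 0.9026 servings → $20.82.
The minimum over all feasible corners is $5.48.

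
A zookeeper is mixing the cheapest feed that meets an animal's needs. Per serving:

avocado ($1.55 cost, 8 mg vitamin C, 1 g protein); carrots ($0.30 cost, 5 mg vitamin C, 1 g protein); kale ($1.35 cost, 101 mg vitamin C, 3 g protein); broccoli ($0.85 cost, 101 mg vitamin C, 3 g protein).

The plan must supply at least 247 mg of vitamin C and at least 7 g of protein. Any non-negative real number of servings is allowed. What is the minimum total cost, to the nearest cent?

A basic optimal solution has at most two foods positive. Try each food alone and each pair with both targets met exactly.
avocado only: max(247/8, 7/1) = 30.88 servings → $47.86.
carrots only: max(247/5, 7/1) = 49.4 servings → $14.82.
kale only: max(247/101, 7/3) = 2.446 servings → $3.30.
broccoli only: max(247/101, 7/3) = 2.446 servings → $2.08.
avocado + carrots: the both-tight solution has a negative serving — not a feasible corner.
avocado + kale: the both-tight solution has a negative serving — not a feasible corner.
avocado + broccoli: intersection lies outside the first quadrant.
carrots + kale with both targets exact would need a negative amount; discard.
carrots + broccoli with both targets exact would need a negative amount; discard.
kale + broccoli (both tight): parallel constraints — no distinct corner.
So the least-cost plan costs $2.08.

$2.08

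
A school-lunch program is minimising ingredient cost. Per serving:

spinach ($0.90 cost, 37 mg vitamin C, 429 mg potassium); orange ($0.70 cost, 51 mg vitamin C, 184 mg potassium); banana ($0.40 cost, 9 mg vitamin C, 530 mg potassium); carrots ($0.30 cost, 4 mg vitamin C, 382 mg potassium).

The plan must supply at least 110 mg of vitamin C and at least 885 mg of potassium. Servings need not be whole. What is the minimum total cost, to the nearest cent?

$1.78

With two linear requirements the optimum uses one or two foods; enumerate the corners.
spinach only: max(110/37, 885/429) = 2.973 servings → $2.68.
orange only: max(110/51, 885/184) = 4.81 servings → $3.37.
banana only: max(110/9, 885/530) = 12.22 servings → $4.89.
carrots only: max(110/4, 885/382) = 27.5 servings → $8.25.
spinach + orange with both tight: 1.652 servings and 0.9585 servings → $2.16.
spinach + banana: intersection lies outside the first quadrant.
spinach + carrots: intersection lies outside the first quadrant.
orange + banana with both tight: 1.984 servings and 0.9811 servings → $1.78.
orange + carrots with both tight: 2.053 servings and 1.328 servings → $1.84.
banana + carrots with both targets exact would need a negative amount; discard.
So the least-cost plan costs $1.78.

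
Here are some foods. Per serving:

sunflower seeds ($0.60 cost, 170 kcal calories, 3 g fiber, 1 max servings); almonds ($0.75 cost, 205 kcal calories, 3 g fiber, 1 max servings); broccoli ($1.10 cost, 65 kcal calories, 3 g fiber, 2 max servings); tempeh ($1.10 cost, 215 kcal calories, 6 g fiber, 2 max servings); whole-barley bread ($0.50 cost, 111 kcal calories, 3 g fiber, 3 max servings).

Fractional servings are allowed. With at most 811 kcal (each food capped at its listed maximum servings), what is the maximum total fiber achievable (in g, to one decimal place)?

24.8 g

Fiber per kcal: broccoli 0.04615, tempeh 0.02791, whole-barley bread 0.02703, sunflower seeds 0.01765, almonds 0.01463.
Take 2 servings of broccoli: uses 130 kcal, +6.0 g fiber (running total 6.0 g).
Take 2 servings of tempeh: uses 430 kcal, +12.0 g fiber (running total 18.0 g).
Take 2.261 servings of whole-barley bread: uses 251 kcal, +6.8 g fiber (running total 24.8 g).
Greedy by best ratio exhausts the calories allowance optimally: 24.8 g.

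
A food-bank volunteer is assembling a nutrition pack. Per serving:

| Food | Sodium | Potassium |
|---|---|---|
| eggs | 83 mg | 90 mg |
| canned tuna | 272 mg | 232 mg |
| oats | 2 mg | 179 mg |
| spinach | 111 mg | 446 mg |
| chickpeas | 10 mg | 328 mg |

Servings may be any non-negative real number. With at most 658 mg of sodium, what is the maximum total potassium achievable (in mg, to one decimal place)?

Potassium per mg sodium: oats 89.5, chickpeas 32.8, spinach 4.018, eggs 1.084, canned tuna 0.8529.
With no serving limits, spend the whole sodium allowance on oats: 658 mg / 2 mg × 179 mg = 58891.0 mg.

58891.0 mg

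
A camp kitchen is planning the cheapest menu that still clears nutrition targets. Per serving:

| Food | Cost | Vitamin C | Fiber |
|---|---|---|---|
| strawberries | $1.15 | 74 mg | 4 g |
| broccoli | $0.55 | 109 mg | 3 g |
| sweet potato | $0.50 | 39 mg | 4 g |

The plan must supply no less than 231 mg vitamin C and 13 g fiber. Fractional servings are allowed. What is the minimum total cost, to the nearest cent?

The cheapest plan sits at a corner of the feasible region — with two constraints it uses at most two foods.
strawberries only: max(231/74, 13/4) = 3.25 servings → $3.74.
broccoli only: max(231/109, 13/3) = 4.333 servings → $2.38.
sweet potato only: max(231/39, 13/4) = 5.923 servings → $2.96.
strawberries + broccoli with both targets exact would need a negative amount; discard.
strawberries + sweet potato with both tight: 2.979 servings and 0.2714 servings → $3.56.
broccoli + sweet potato with both tight: 1.307 servings and 2.27 servings → $1.85.
The minimum over all feasible corners is $1.85.

$1.85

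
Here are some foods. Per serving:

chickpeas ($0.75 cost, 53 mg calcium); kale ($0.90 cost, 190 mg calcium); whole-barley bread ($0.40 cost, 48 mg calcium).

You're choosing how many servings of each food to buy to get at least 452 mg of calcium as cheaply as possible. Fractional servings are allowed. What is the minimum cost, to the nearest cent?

$2.14

Cost per mg of calcium: kale $0.0047, whole-barley bread $0.0083, chickpeas $0.0142.
With no serving limits, use only kale: 452 mg / 190 mg = 2.379 servings × $0.90 = $2.14.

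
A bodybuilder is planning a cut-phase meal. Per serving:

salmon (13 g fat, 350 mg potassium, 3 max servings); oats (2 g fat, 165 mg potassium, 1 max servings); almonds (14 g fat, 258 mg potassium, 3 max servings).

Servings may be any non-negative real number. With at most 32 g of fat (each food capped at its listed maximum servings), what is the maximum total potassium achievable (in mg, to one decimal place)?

Potassium per g fat: oats 82.5, salmon 26.92, almonds 18.43.
Take 1 serving of oats: uses 2 g fat, +165.0 mg potassium (running total 165.0 mg).
Take 2.308 servings of salmon: uses 30 g fat, +807.7 mg potassium (running total 972.7 mg).
Filling greedily by potassium-per-g fat is optimal for one linear limit, giving 972.7 mg.

972.7 mg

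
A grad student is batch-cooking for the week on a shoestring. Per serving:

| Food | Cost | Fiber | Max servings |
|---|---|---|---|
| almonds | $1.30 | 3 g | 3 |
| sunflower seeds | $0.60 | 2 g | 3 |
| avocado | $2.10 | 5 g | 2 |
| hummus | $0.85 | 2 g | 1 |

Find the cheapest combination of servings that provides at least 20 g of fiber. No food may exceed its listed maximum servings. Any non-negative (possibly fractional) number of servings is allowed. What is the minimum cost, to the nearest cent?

$7.72

Cost per g of fiber: sunflower seeds $0.3000, avocado $0.4200, hummus $0.4250, almonds $0.4333.
Take 3 servings of sunflower seeds: +6.0 g fiber for $1.80 (total $1.80, still need 14.0 g).
Take 2 servings of avocado: +10.0 g fiber for $4.20 (total $6.00, still need 4.0 g).
Take 1 serving of hummus: +2.0 g fiber for $0.85 (total $6.85, still need 2.0 g).
Take 0.6667 servings of almonds: +2.0 g fiber for $0.87 (total $7.72, still need 0.0 g).
Filling from the cheapest source first is optimal under one linear minimum: $7.72.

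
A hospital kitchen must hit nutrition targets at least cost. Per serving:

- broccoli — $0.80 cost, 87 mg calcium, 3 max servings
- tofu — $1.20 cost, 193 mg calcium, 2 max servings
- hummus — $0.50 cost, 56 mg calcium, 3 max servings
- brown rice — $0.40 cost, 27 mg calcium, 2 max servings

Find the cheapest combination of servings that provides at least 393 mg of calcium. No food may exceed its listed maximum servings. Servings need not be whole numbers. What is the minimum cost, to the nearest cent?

$2.46

Cost per mg of calcium: tofu $0.0062, hummus $0.0089, broccoli $0.0092, brown rice $0.0148.
Take 2 servings of tofu: +386.0 mg calcium for $2.40 (total $2.40, still need 7.0 mg).
Take 0.125 servings of hummus: +7.0 mg calcium for $0.06 (total $2.46, still need 0.0 mg).
Filling from the cheapest source first is optimal under one linear minimum: $2.46.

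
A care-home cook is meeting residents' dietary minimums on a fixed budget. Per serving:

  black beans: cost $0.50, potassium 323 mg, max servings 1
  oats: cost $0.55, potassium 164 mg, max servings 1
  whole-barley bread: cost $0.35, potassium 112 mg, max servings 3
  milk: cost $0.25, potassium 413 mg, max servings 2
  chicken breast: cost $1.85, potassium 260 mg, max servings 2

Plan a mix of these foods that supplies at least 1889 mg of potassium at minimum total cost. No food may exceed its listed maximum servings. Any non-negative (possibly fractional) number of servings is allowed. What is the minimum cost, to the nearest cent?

Cost per mg of potassium: milk $0.0006, black beans $0.0015, whole-barley bread $0.0031, oats $0.0034, chicken breast $0.0071.
Take 2 servings of milk: +826.0 mg potassium for $0.50 (total $0.50, still need 1063.0 mg).
Take 1 serving of black beans: +323.0 mg potassium for $0.50 (total $1.00, still need 740.0 mg).
Take 3 servings of whole-barley bread: +336.0 mg potassium for $1.05 (total $2.05, still need 404.0 mg).
Take 1 serving of oats: +164.0 mg potassium for $0.55 (total $2.60, still need 240.0 mg).
Take 0.9231 servings of chicken breast: +240.0 mg potassium for $1.71 (total $4.31, still need 0.0 mg).
Filling from the cheapest source first is optimal under one linear minimum: $4.31.

$4.31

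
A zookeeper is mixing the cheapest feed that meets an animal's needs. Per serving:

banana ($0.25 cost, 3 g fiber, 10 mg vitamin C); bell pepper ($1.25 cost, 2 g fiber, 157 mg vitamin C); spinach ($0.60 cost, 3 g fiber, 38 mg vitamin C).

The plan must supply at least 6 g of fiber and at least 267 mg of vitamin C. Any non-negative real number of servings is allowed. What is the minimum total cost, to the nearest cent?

$2.28

The cheapest plan sits at a corner of the feasible region — with two constraints it uses at most two foods.
banana only: max(6/3, 267/10) = 26.7 servings → $6.67.
bell pepper only: max(6/2, 267/157) = 3 servings → $3.75.
spinach only: max(6/3, 267/38) = 7.026 servings → $4.22.
banana + bell pepper with both tight: 0.9047 servings and 1.643 servings → $2.28.
banana + spinach: intersection lies outside the first quadrant.
bell pepper + spinach with both tight: 1.451 servings and 1.033 servings → $2.43.
The minimum over all feasible corners is $2.28.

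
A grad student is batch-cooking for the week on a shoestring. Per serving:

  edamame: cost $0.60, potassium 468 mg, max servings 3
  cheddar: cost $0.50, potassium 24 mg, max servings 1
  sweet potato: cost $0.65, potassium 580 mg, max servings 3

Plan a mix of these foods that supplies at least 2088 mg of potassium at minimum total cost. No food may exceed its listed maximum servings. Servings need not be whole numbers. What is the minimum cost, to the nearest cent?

$2.40

Cost per mg of potassium: sweet potato $0.0011, edamame $0.0013, cheddar $0.0208.
Take 3 servings of sweet potato: +1740.0 mg potassium for $1.95 (total $1.95, still need 348.0 mg).
Take 0.7436 servings of edamame: +348.0 mg potassium for $0.45 (total $2.40, still need 0.0 mg).
Filling from the cheapest source first is optimal under one linear minimum: $2.40.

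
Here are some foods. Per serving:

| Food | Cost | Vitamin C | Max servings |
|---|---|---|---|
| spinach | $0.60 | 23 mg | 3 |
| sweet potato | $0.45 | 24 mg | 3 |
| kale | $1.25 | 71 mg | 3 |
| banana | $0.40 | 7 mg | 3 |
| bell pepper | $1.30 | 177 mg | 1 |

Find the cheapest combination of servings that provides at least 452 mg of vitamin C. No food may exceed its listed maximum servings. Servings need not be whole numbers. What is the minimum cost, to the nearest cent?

Cost per mg of vitamin C: bell pepper $0.0073, kale $0.0176, sweet potato $0.0187, spinach $0.0261, banana $0.0571.
Take 1 serving of bell pepper: +177.0 mg vitamin C for $1.30 (total $1.30, still need 275.0 mg).
Take 3 servings of kale: +213.0 mg vitamin C for $3.75 (total $5.05, still need 62.0 mg).
Take 2.583 servings of sweet potato: +62.0 mg vitamin C for $1.16 (total $6.21, still need 0.0 mg).
Filling from the cheapest source first is optimal under one linear minimum: $6.21.

$6.21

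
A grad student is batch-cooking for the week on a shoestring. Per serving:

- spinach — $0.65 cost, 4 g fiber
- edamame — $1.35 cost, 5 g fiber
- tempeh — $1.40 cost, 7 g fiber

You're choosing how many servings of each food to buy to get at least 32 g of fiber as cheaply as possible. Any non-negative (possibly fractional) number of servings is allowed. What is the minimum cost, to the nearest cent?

$5.20

Cost per g of fiber: spinach $0.1625, tempeh $0.2000, edamame $0.2700.
With no serving limits, use only spinach: 32 g / 4 g = 8 servings × $0.65 = $5.20.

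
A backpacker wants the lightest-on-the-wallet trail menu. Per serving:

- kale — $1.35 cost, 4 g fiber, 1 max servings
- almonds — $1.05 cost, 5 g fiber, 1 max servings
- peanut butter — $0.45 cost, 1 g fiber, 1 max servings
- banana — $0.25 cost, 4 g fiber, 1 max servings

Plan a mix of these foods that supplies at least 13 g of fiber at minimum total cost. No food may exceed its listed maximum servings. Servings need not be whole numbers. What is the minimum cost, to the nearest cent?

Cost per g of fiber: banana $0.0625, almonds $0.2100, kale $0.3375, peanut butter $0.4500.
Take 1 serving of banana: +4.0 g fiber for $0.25 (total $0.25, still need 9.0 g).
Take 1 serving of almonds: +5.0 g fiber for $1.05 (total $1.30, still need 4.0 g).
Take 1 serving of kale: +4.0 g fiber for $1.35 (total $2.65, still need 0.0 g).
Filling from the cheapest source first is optimal under one linear minimum: $2.65.

$2.65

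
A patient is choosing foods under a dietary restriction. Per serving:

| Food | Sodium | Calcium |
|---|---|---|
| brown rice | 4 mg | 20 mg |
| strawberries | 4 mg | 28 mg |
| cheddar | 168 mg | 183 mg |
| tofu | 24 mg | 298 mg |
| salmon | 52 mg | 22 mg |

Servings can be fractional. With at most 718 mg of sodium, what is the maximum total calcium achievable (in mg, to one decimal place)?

8915.2 mg

Calcium per mg sodium: tofu 12.42, strawberries 7, brown rice 5, cheddar 1.089, salmon 0.4231.
With no serving limits, spend the whole sodium allowance on tofu: 718 mg / 24 mg × 298 mg = 8915.2 mg.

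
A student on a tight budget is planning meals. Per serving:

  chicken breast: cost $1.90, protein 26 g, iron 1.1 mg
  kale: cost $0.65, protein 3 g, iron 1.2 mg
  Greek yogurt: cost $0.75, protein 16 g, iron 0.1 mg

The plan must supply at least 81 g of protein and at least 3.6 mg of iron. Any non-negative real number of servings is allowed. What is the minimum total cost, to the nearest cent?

For a min-cost LP with two ≥-constraints, a basic feasible solution has at most two positive variables.
chicken breast only: max(81/26, 3.6/1.1) = 3.273 servings → $6.22.
kale only: max(81/3, 3.6/1.2) = 27 servings → $17.55.
Greek yogurt only: max(81/16, 3.6/0.1) = 36 servings → $27.00.
chicken breast + kale with both tight: 3.097 servings and 0.1613 servings → $5.99.
chicken breast + Greek yogurt with both targets exact would need a negative amount; discard.
kale + Greek yogurt with both tight: 2.619 servings and 4.571 servings → $5.13.
Cheapest feasible corner: $5.13.

$5.13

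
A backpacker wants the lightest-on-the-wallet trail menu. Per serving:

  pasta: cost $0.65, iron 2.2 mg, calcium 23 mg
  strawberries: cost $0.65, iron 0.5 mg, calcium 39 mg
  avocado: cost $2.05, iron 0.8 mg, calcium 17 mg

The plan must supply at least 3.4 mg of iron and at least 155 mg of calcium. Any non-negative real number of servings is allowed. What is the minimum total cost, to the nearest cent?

At the optimum either one food covers both requirements or two foods hit both targets exactly; no other combination can be cheaper.
pasta only: max(3.4/2.2, 155/23) = 6.739 servings → $4.38.
strawberries only: max(3.4/0.5, 155/39) = 6.8 servings → $4.42.
avocado only: max(3.4/0.8, 155/17) = 9.118 servings → $18.69.
pasta + strawberries with both tight: 0.7416 servings and 3.537 servings → $2.78.
pasta + avocado: intersection lies outside the first quadrant.
strawberries + avocado with both tight: 2.916 servings and 2.427 servings → $6.87.
The minimum over all feasible corners is $2.78.

$2.78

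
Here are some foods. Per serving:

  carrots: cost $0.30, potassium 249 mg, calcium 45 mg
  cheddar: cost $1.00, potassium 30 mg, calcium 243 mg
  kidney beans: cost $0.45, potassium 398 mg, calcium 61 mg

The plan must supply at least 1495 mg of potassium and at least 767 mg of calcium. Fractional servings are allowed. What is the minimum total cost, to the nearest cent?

$3.82

This is a tiny linear program; its minimum lies at a vertex of the feasible set. List the vertices and price them.
carrots only: max(1495/249, 767/45) = 17.04 servings → $5.11.
cheddar only: max(1495/30, 767/243) = 49.83 servings → $49.83.
kidney beans only: max(1495/398, 767/61) = 12.57 servings → $5.66.
carrots + cheddar with both tight: 5.752 servings and 2.091 servings → $3.82.
carrots + kidney beans with both targets exact would need a negative amount; discard.
cheddar + kidney beans with both tight: 2.256 servings and 3.586 servings → $3.87.
The minimum over all feasible corners is $3.82.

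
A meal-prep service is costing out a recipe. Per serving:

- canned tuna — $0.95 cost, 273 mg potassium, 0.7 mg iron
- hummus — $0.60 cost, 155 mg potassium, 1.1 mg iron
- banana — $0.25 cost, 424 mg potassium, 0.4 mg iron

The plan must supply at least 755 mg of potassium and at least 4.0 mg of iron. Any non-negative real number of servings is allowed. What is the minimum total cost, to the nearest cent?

$2.20

Minimising a linear cost over {potassium ≥ 755, iron ≥ 4.0, servings ≥ 0} — the optimum is at a vertex, using one or two foods.
canned tuna only: max(755/273, 4.0/0.7) = 5.714 servings → $5.43.
hummus only: max(755/155, 4.0/1.1) = 4.871 servings → $2.92.
banana only: max(755/424, 4.0/0.4) = 10 servings → $2.50.
canned tuna + hummus with both tight: 1.097 servings and 2.938 servings → $2.81.
canned tuna + banana with both targets exact would need a negative amount; discard.
hummus + banana with both tight: 3.447 servings and 0.5205 servings → $2.20.
Cheapest feasible corner: $2.20.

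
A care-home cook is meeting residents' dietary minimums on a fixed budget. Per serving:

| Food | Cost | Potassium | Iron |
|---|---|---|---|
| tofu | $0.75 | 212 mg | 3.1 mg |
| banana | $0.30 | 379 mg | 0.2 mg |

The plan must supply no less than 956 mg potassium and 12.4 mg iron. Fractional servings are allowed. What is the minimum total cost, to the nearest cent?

$3.07

Two binding constraints pin down two serving amounts, so the optimal mix uses at most two foods. The candidates are each food alone (scaled to the tighter of potassium/iron) and each pair with both constraints tight.
tofu only: max(956/212, 12.4/3.1) = 4.509 servings → $3.38.
banana only: max(956/379, 12.4/0.2) = 62 servings → $18.60.
tofu + banana with both tight: 3.981 servings and 0.2956 servings → $3.07.
Cheapest feasible corner: $3.07.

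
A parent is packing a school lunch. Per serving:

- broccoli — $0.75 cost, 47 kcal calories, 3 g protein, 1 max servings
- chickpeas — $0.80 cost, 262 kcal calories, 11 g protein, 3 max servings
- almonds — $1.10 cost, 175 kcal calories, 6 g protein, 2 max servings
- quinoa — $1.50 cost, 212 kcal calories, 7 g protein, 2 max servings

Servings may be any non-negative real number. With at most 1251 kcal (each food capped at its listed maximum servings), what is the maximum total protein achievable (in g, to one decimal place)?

Protein per kcal: broccoli 0.06383, chickpeas 0.04198, almonds 0.03429, quinoa 0.03302.
Take 1 serving of broccoli: uses 47 kcal, +3.0 g protein (running total 3.0 g).
Take 3 servings of chickpeas: uses 786 kcal, +33.0 g protein (running total 36.0 g).
Take 2 servings of almonds: uses 350 kcal, +12.0 g protein (running total 48.0 g).
Take 0.3208 servings of quinoa: uses 68 kcal, +2.2 g protein (running total 50.2 g).
Greedy by best ratio exhausts the calories allowance optimally: 50.2 g.

50.2 g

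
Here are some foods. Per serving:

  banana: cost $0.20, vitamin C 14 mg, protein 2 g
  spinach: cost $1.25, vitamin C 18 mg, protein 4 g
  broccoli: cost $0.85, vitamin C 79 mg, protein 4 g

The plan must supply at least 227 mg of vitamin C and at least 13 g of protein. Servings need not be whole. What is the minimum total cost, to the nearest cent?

$2.50

Compare the cost at each extreme point of the feasible region.
banana only: max(227/14, 13/2) = 16.21 servings → $3.24.
spinach only: max(227/18, 13/4) = 12.61 servings → $15.76.
broccoli only: max(227/79, 13/4) = 3.25 servings → $2.76.
banana + spinach with both targets exact would need a negative amount; discard.
banana + broccoli with both tight: 1.167 servings and 2.667 servings → $2.50.
spinach + broccoli with both tight: 0.4877 servings and 2.762 servings → $2.96.
So the least-cost plan costs $2.50.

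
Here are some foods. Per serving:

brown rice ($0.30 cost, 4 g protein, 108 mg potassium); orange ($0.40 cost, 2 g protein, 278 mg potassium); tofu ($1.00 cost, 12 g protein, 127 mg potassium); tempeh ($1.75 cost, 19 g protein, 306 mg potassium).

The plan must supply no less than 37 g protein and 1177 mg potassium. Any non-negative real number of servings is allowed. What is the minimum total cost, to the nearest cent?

This is a tiny linear program; its minimum lies at a vertex of the feasible set. List the vertices and price them.
brown rice only: max(37/4, 1177/108) = 10.9 servings → $3.27.
orange only: max(37/2, 1177/278) = 18.5 servings → $7.40.
tofu only: max(37/12, 1177/127) = 9.268 servings → $9.27.
tempeh only: max(37/19, 1177/306) = 3.846 servings → $6.73.
brown rice + orange with both tight: 8.853 servings and 0.7946 servings → $2.97.
brown rice + tofu with both targets exact would need a negative amount; discard.
brown rice + tempeh: intersection lies outside the first quadrant.
orange + tofu with both tight: 3.058 servings and 2.574 servings → $3.80.
orange + tempeh with both tight: 2.364 servings and 1.699 servings → $3.92.
tofu + tempeh: intersection lies outside the first quadrant.
The minimum over all feasible corners is $2.97.

$2.97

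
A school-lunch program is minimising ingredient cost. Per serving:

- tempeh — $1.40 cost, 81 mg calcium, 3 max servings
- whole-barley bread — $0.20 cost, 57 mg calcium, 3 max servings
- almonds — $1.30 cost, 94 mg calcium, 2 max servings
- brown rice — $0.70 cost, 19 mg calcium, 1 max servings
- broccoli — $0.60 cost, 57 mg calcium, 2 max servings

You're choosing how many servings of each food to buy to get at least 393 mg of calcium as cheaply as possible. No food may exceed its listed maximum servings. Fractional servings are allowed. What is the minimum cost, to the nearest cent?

$3.29

Cost per mg of calcium: whole-barley bread $0.0035, broccoli $0.0105, almonds $0.0138, tempeh $0.0173, brown rice $0.0368.
Take 3 servings of whole-barley bread: +171.0 mg calcium for $0.60 (total $0.60, still need 222.0 mg).
Take 2 servings of broccoli: +114.0 mg calcium for $1.20 (total $1.80, still need 108.0 mg).
Take 1.149 servings of almonds: +108.0 mg calcium for $1.49 (total $3.29, still need 0.0 mg).
Greedy by cheapest-per-mg is optimal for a single linear constraint, so the minimum cost is $3.29.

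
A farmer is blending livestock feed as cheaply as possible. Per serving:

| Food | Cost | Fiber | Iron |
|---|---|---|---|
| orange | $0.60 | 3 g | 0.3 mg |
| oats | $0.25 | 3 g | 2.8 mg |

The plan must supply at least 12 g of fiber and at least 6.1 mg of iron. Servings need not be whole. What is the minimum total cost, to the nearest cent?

orange only: max(12/3, 6.1/0.3) = 20.33 servings → $12.20.
oats only: max(12/3, 6.1/2.8) = 4 servings → $1.00.
orange + oats with both tight: 2.04 servings and 1.96 servings → $1.71.
Cheapest feasible corner: $1.00.

$1.00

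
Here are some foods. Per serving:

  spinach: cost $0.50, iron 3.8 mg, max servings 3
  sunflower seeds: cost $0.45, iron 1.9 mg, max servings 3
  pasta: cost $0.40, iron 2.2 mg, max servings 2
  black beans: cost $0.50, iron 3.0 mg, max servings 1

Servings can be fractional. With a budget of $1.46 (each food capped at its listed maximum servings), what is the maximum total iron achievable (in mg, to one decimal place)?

11.1 mg

Iron per dollar: spinach 7.6, black beans 6, pasta 5.5, sunflower seeds 4.222.
Take 2.92 servings of spinach: spends $1.46, +11.1 mg iron (running total 11.1 mg).
Filling greedily by iron-per-dollar is optimal for one linear limit, giving 11.1 mg.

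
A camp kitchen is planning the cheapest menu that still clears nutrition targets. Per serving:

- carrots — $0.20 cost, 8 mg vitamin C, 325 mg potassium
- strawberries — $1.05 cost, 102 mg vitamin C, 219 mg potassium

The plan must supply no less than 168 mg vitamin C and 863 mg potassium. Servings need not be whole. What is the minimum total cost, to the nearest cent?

$1.92

At the optimum either one food covers both requirements or two foods hit both targets exactly; no other combination can be cheaper.
carrots only: max(168/8, 863/325) = 21 servings → $4.20.
strawberries only: max(168/102, 863/219) = 3.941 servings → $4.14.
carrots + strawberries with both tight: 1.632 servings and 1.519 servings → $1.92.
So the least-cost plan costs $1.92.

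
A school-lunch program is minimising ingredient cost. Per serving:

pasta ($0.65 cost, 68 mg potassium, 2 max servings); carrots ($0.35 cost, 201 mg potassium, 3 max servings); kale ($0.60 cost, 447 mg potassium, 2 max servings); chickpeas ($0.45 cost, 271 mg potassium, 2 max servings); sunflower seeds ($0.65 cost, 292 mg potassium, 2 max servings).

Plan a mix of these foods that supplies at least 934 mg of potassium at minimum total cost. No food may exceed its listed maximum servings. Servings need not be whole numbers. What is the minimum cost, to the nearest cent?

Cost per mg of potassium: kale $0.0013, chickpeas $0.0017, carrots $0.0017, sunflower seeds $0.0022, pasta $0.0096.
Take 2 servings of kale: +894.0 mg potassium for $1.20 (total $1.20, still need 40.0 mg).
Take 0.1476 servings of chickpeas: +40.0 mg potassium for $0.07 (total $1.27, still need 0.0 mg).
Filling from the cheapest source first is optimal under one linear minimum: $1.27.

$1.27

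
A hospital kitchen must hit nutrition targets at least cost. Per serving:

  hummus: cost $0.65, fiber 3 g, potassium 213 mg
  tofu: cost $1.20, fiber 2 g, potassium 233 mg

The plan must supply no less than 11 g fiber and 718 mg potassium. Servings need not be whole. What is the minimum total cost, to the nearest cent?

This is a tiny linear program; its minimum lies at a vertex of the feasible set. List the vertices and price them.
hummus only: max(11/3, 718/213) = 3.667 servings → $2.38.
tofu only: max(11/2, 718/233) = 5.5 servings → $6.60.
hummus + tofu with both targets exact would need a negative amount; discard.
So the least-cost plan costs $2.38.

$2.38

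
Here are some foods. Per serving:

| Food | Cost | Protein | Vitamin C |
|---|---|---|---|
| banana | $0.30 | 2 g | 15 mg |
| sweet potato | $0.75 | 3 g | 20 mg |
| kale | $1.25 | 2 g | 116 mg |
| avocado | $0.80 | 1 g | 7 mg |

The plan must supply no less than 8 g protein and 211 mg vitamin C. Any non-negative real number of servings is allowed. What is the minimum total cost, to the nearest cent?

Compare the cost at each extreme point of the feasible region.
banana only: max(8/2, 211/15) = 14.07 servings → $4.22.
sweet potato only: max(8/3, 211/20) = 10.55 servings → $7.91.
kale only: max(8/2, 211/116) = 4 servings → $5.00.
avocado only: max(8/1, 211/7) = 30.14 servings → $24.11.
banana + sweet potato with both targets exact would need a negative amount; discard.
banana + kale with both tight: 2.505 servings and 1.495 servings → $2.62.
banana + avocado with both targets exact would need a negative amount; discard.
sweet potato + kale with both tight: 1.643 servings and 1.536 servings → $3.15.
sweet potato + avocado: intersection lies outside the first quadrant.
kale + avocado with both tight: 1.52 servings and 4.961 servings → $5.87.
So the least-cost plan costs $2.62.

$2.62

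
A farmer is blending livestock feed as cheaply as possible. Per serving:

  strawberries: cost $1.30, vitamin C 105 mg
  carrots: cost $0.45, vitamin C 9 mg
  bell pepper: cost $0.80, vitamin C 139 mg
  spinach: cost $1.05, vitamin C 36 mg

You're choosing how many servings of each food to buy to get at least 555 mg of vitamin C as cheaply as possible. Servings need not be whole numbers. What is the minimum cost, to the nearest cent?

$3.19

Cost per mg of vitamin C: bell pepper $0.0058, strawberries $0.0124, spinach $0.0292, carrots $0.0500.
With no serving limits, use only bell pepper: 555 mg / 139 mg = 3.993 servings × $0.80 = $3.19.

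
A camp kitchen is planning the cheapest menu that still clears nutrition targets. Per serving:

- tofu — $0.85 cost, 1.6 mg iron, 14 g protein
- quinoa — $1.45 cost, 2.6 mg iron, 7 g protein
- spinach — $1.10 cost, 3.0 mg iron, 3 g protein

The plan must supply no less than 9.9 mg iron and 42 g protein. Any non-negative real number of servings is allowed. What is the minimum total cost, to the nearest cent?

tofu only: max(9.9/1.6, 42/14) = 6.188 servings → $5.26.
quinoa only: max(9.9/2.6, 42/7) = 6 servings → $8.70.
spinach only: max(9.9/3.0, 42/3) = 14 servings → $15.40.
tofu + quinoa with both tight: 1.583 servings and 2.833 servings → $5.45.
tofu + spinach with both tight: 2.589 servings and 1.919 servings → $4.31.
quinoa + spinach with both targets exact would need a negative amount; discard.
Cheapest feasible corner: $4.31.

$4.31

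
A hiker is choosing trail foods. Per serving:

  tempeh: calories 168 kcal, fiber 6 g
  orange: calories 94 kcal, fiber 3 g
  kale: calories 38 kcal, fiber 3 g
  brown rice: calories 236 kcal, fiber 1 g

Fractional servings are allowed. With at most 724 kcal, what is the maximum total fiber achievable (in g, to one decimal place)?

57.2 g

Fiber per kcal: kale 0.07895, tempeh 0.03571, orange 0.03191, brown rice 0.004237.
With no serving limits, spend the whole calories allowance on kale: 724 kcal / 38 kcal × 3 g = 57.2 g.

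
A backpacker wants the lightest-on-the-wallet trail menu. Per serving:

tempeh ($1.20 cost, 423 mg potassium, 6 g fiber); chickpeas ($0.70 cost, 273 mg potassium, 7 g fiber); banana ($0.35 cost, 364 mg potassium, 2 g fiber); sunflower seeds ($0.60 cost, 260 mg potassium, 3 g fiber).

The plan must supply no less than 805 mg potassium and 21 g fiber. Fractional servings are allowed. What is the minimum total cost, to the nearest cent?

$2.10

Check every corner: each single food scaled to meet both minima, and each pair solved so both constraints bind.
tempeh only: max(805/423, 21/6) = 3.5 servings → $4.20.
chickpeas only: max(805/273, 21/7) = 3 servings → $2.10.
banana only: max(805/364, 21/2) = 10.5 servings → $3.67.
sunflower seeds only: max(805/260, 21/3) = 7 servings → $4.20.
tempeh + chickpeas: intersection lies outside the first quadrant.
tempeh + banana: intersection lies outside the first quadrant.
tempeh + sunflower seeds with both targets exact would need a negative amount; discard.
chickpeas + banana: intersection lies outside the first quadrant.
chickpeas + sunflower seeds: the both-tight solution has a negative serving — not a feasible corner.
banana + sunflower seeds with both targets exact would need a negative amount; discard.
Cheapest feasible corner: $2.10.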